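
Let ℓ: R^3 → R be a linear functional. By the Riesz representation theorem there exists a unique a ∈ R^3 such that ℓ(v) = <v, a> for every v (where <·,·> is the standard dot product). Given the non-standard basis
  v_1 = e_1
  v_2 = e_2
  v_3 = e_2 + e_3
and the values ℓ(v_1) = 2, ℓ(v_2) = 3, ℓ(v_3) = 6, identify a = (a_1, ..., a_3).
a = (2, 3, 3)

Write a = (a_1, ..., a_3) in the standard basis. For each basis vector v_i, ℓ(v_i) = <v_i, a> is a linear equation in the a_j's. Collect the n equations into a matrix system V a = ℓ, where row i of V is v_i (expressed in the standard basis). Since V is invertible (lower-triangular with 1s on the diagonal, up to permutation), solve by back-substitution:
  V =
[[1, 0, 0],
 [0, 1, 0],
 [0, 1, 1]]
  V a = (2, 3, 6)
Solving gives a = (2, 3, 3).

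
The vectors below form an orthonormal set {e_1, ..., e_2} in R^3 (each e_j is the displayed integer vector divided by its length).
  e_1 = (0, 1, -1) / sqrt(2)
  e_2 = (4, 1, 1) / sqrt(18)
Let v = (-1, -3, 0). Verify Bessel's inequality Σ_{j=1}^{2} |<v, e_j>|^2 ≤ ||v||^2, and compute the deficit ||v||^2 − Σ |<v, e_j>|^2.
Σ |<v, e_j>|^2 = 65/9; ||v||^2 = 10; deficit = 25/9

Write each e_j = u_j / sqrt(<u_j, u_j>) where u_j is the displayed integer vector. Then <v, e_j> = <v, u_j> / sqrt(<u_j, u_j>), so |<v, e_j>|^2 = <v, u_j>^2 / <u_j, u_j>.
Coefficients: <v, e_1> = -3/sqrt(2), <v, e_2> = -7/sqrt(18).
Square and sum: Σ |<v, e_j>|^2 = 65/9.
Compute ||v||^2 = v·v = 10.
Deficit = 10 − 65/9 = 25/9 ≥ 0, confirming Bessel's inequality. (The deficit equals ||v − Σ <v,e_j> e_j||^2, the squared distance from v to span{e_j}.)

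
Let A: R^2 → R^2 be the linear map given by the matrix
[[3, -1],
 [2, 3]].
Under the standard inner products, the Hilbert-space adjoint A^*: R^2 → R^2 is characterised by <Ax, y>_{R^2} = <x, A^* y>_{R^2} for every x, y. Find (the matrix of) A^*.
A^* = A^T =
[[3, 2],
 [-1, 3]]

For real matrices with standard dot products, the defining identity <Ax, y> = <x, A^* y> gives (Ax)^T y = x^T (A^*) y, i.e. x^T A^T y = x^T (A^*) y. Since this holds for all x, y, we must have A^* = A^T. Therefore
A^* =
[[3, 2],
 [-1, 3]].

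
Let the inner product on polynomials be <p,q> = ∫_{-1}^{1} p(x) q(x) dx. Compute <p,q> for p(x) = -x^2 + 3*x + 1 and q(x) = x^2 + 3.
<p,q> = 64/15

Expand the product: p(x)·q(x) = -x^4 + 3*x^3 - 2*x^2 + 9*x + 3.
∫_{-1}^{1} of each monomial x^k gives [2/(k+1) if k even, 0 if k odd]. Integrating term-by-term (or equivalently evaluating the antiderivative F(x) = -x^5/5 + 3*x^4/4 - 2*x^3/3 + 9*x^2/2 + 3*x at the endpoints):
  F(1) − F(−1) = 443/60 − (187/60) = 64/15.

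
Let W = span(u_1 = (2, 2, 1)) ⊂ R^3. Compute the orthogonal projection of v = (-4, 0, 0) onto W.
proj_W(v) = (-16/9, -16/9, -8/9)

Set up U = [u_1 | ... | u_1] ∈ R^(3×1). The projector onto W = col(U) is P = U (U^T U)^(-1) U^T.
Compute U^T U =
  [9],
and U^T v = (-8).
Solve U^T U · c = U^T v for the coefficients: c = (-8/9). The projection is proj_W(v) = U c.
Check: (v - proj_W(v)) · u_1 = 0  (should be 0).
Result: proj_W(v) = (-16/9, -16/9, -8/9).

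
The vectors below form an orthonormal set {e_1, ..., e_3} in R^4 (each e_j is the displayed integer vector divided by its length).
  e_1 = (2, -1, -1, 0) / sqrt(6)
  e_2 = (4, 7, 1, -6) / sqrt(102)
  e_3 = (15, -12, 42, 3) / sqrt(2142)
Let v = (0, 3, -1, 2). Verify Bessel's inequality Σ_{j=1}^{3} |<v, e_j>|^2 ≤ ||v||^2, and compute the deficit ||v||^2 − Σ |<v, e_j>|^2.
Σ |<v, e_j>|^2 = 26/7; ||v||^2 = 14; deficit = 72/7

Write each e_j = u_j / sqrt(<u_j, u_j>) where u_j is the displayed integer vector. Then <v, e_j> = <v, u_j> / sqrt(<u_j, u_j>), so |<v, e_j>|^2 = <v, u_j>^2 / <u_j, u_j>.
Coefficients: <v, e_1> = -2/sqrt(6), <v, e_2> = 8/sqrt(102), <v, e_3> = -72/sqrt(2142).
Square and sum: Σ |<v, e_j>|^2 = 26/7.
Compute ||v||^2 = v·v = 14.
Deficit = 14 − 26/7 = 72/7 ≥ 0, confirming Bessel's inequality. (The deficit equals ||v − Σ <v,e_j> e_j||^2, the squared distance from v to span{e_j}.)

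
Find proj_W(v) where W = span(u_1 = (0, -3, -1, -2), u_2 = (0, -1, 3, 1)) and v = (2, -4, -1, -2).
proj_W(v) = (0, -23/6, -5/6, -7/3)

Set up U = [u_1 | ... | u_2] ∈ R^(4×2). The projector onto W = col(U) is P = U (U^T U)^(-1) U^T.
Compute U^T U =
  [14, -2]
  [-2, 11],
and U^T v = (17, -1).
Solve U^T U · c = U^T v for the coefficients: c = (37/30, 2/15). The projection is proj_W(v) = U c.
Check: (v - proj_W(v)) · u_1 = 0  (should be 0).
Check: (v - proj_W(v)) · u_2 = 0  (should be 0).
Result: proj_W(v) = (0, -23/6, -5/6, -7/3).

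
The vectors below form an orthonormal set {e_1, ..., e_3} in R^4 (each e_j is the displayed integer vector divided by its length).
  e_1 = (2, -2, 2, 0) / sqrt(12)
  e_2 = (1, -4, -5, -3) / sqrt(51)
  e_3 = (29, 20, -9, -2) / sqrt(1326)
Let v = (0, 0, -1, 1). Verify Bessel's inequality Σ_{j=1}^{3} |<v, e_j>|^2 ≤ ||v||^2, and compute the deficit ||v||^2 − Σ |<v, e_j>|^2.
Σ |<v, e_j>|^2 = 35/78; ||v||^2 = 2; deficit = 121/78

Write each e_j = u_j / sqrt(<u_j, u_j>) where u_j is the displayed integer vector. Then <v, e_j> = <v, u_j> / sqrt(<u_j, u_j>), so |<v, e_j>|^2 = <v, u_j>^2 / <u_j, u_j>.
Coefficients: <v, e_1> = -2/sqrt(12), <v, e_2> = 2/sqrt(51), <v, e_3> = 7/sqrt(1326).
Square and sum: Σ |<v, e_j>|^2 = 35/78.
Compute ||v||^2 = v·v = 2.
Deficit = 2 − 35/78 = 121/78 ≥ 0, confirming Bessel's inequality. (The deficit equals ||v − Σ <v,e_j> e_j||^2, the squared distance from v to span{e_j}.)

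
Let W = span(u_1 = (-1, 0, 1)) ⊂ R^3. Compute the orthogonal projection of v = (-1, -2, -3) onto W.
proj_W(v) = (1, 0, -1)

Set up U = [u_1 | ... | u_1] ∈ R^(3×1). The projector onto W = col(U) is P = U (U^T U)^(-1) U^T.
Compute U^T U =
  [2],
and U^T v = (-2).
Solve U^T U · c = U^T v for the coefficients: c = (-1). The projection is proj_W(v) = U c.
Check: (v - proj_W(v)) · u_1 = 0  (should be 0).
Result: proj_W(v) = (1, 0, -1).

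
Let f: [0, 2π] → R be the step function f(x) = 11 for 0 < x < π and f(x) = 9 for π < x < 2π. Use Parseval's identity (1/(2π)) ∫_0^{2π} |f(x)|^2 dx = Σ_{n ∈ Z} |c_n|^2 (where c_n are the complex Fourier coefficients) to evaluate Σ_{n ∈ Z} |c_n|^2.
Σ |c_n|^2 = 101

Parseval equates the L^2 energy of f (normalised by 1/(2π)) with the ℓ^2 sum of its Fourier coefficients: (1/(2π)) ∫_0^{2π} |f|^2 = Σ |c_n|^2.
Compute the left side: (1/(2π)) [∫_0^π 11^2 dx + ∫_π^{2π} 9^2 dx] = (1/(2π)) · (121π + 81π) = (121 + 81)/2 = 101.
So Σ_{n ∈ Z} |c_n|^2 = 101.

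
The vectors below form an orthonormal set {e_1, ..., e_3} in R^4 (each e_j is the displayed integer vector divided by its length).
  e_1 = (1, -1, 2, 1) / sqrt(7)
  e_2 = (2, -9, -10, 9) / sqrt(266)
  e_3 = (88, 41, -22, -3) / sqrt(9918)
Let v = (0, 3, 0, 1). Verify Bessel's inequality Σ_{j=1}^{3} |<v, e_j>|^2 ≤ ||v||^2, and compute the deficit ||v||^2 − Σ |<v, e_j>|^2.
Σ |<v, e_j>|^2 = 94/29; ||v||^2 = 10; deficit = 196/29

Write each e_j = u_j / sqrt(<u_j, u_j>) where u_j is the displayed integer vector. Then <v, e_j> = <v, u_j> / sqrt(<u_j, u_j>), so |<v, e_j>|^2 = <v, u_j>^2 / <u_j, u_j>.
Coefficients: <v, e_1> = -2/sqrt(7), <v, e_2> = -18/sqrt(266), <v, e_3> = 120/sqrt(9918).
Square and sum: Σ |<v, e_j>|^2 = 94/29.
Compute ||v||^2 = v·v = 10.
Deficit = 10 − 94/29 = 196/29 ≥ 0, confirming Bessel's inequality. (The deficit equals ||v − Σ <v,e_j> e_j||^2, the squared distance from v to span{e_j}.)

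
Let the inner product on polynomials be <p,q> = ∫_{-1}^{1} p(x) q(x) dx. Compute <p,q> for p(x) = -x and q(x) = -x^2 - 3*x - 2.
<p,q> = 2

Expand the product: p(x)·q(x) = x^3 + 3*x^2 + 2*x.
∫_{-1}^{1} of each monomial x^k gives [2/(k+1) if k even, 0 if k odd]. Integrating term-by-term (or equivalently evaluating the antiderivative F(x) = x^4/4 + x^3 + x^2 at the endpoints):
  F(1) − F(−1) = 9/4 − (1/4) = 2.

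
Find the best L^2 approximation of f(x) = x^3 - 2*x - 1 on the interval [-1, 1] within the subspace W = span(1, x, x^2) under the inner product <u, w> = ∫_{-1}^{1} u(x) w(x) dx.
g(x) = -7*x/5 - 1

The best approximation g ∈ W is the orthogonal projection of f onto W. Writing g = a_0 + a_1 x + a_2 x^2, the coefficients solve the normal equations G · a = b where
  G_{ij} = <φ_i, φ_j> and b_i = <f, φ_i>, with φ_0 = 1, φ_1 = x, φ_2 = x^2.
G =
  [2, 0, 2/3]
  [0, 2/3, 0]
  [2/3, 0, 2/5],
b = (-2, -14/15, -2/3).
Solving gives a_0 = -1, a_1 = -7/5, a_2 = 0, so
  g(x) = -7*x/5 - 1.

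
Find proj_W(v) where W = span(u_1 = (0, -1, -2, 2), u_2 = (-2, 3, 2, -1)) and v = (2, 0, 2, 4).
proj_W(v) = (0, -4/9, -8/9, 8/9)

Set up U = [u_1 | ... | u_2] ∈ R^(4×2). The projector onto W = col(U) is P = U (U^T U)^(-1) U^T.
Compute U^T U =
  [9, -9]
  [-9, 18],
and U^T v = (4, -4).
Solve U^T U · c = U^T v for the coefficients: c = (4/9, 0). The projection is proj_W(v) = U c.
Check: (v - proj_W(v)) · u_1 = 0  (should be 0).
Check: (v - proj_W(v)) · u_2 = 0  (should be 0).
Result: proj_W(v) = (0, -4/9, -8/9, 8/9).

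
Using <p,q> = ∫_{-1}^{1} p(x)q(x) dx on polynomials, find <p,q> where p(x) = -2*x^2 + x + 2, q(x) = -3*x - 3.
<p,q> = -10

Expand the product: p(x)·q(x) = 6*x^3 + 3*x^2 - 9*x - 6.
∫_{-1}^{1} of each monomial x^k gives [2/(k+1) if k even, 0 if k odd]. Integrating term-by-term (or equivalently evaluating the antiderivative F(x) = 3*x^4/2 + x^3 - 9*x^2/2 - 6*x at the endpoints):
  F(1) − F(−1) = -8 − (2) = -10.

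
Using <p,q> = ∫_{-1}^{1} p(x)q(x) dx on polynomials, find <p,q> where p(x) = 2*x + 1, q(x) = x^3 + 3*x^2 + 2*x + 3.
<p,q> = 172/15

Expand the product: p(x)·q(x) = 2*x^4 + 7*x^3 + 7*x^2 + 8*x + 3.
∫_{-1}^{1} of each monomial x^k gives [2/(k+1) if k even, 0 if k odd]. Integrating term-by-term (or equivalently evaluating the antiderivative F(x) = 2*x^5/5 + 7*x^4/4 + 7*x^3/3 + 4*x^2 + 3*x at the endpoints):
  F(1) − F(−1) = 689/60 − (1/60) = 172/15.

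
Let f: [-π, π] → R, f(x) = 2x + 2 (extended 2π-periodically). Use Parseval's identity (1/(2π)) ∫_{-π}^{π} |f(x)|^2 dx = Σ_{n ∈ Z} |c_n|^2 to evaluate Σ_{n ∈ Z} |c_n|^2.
Σ |c_n|^2 = 4π^2/3 + 4

Expand and integrate term by term over [-π, π]:
  ∫ (2x)^2 dx = 4·(2π^3/3); ∫ 2·2·(2)·x dx = 0 (odd integrand); ∫ 2^2 dx = 4·2π.
So (1/(2π)) ∫_{-π}^{π} (2x + 2)^2 dx = 4π^2/3 + 4 = 4π^2/3 + 4.
Parseval ⇒ Σ |c_n|^2 = 4π^2/3 + 4.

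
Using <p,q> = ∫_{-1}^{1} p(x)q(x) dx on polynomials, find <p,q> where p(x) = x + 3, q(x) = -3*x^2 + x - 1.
<p,q> = -34/3

Expand the product: p(x)·q(x) = -3*x^3 - 8*x^2 + 2*x - 3.
∫_{-1}^{1} of each monomial x^k gives [2/(k+1) if k even, 0 if k odd]. Integrating term-by-term (or equivalently evaluating the antiderivative F(x) = -3*x^4/4 - 8*x^3/3 + x^2 - 3*x at the endpoints):
  F(1) − F(−1) = -65/12 − (71/12) = -34/3.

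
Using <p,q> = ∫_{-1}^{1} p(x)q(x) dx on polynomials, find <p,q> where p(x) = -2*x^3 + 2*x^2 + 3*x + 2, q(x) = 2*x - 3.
<p,q> = -68/5

Expand the product: p(x)·q(x) = -4*x^4 + 10*x^3 - 5*x - 6.
∫_{-1}^{1} of each monomial x^k gives [2/(k+1) if k even, 0 if k odd]. Integrating term-by-term (or equivalently evaluating the antiderivative F(x) = -4*x^5/5 + 5*x^4/2 - 5*x^2/2 - 6*x at the endpoints):
  F(1) − F(−1) = -34/5 − (34/5) = -68/5.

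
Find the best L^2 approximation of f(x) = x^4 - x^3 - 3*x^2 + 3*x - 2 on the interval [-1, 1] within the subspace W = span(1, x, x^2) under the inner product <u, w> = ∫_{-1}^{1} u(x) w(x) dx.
g(x) = -15*x^2/7 + 12*x/5 - 73/35

The best approximation g ∈ W is the orthogonal projection of f onto W. Writing g = a_0 + a_1 x + a_2 x^2, the coefficients solve the normal equations G · a = b where
  G_{ij} = <φ_i, φ_j> and b_i = <f, φ_i>, with φ_0 = 1, φ_1 = x, φ_2 = x^2.
G =
  [2, 0, 2/3]
  [0, 2/3, 0]
  [2/3, 0, 2/5],
b = (-28/5, 8/5, -236/105).
Solving gives a_0 = -73/35, a_1 = 12/5, a_2 = -15/7, so
  g(x) = -15*x^2/7 + 12*x/5 - 73/35.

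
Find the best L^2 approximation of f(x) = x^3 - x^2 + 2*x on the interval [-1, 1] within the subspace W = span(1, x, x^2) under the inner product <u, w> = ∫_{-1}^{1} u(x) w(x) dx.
g(x) = -x^2 + 13*x/5

The best approximation g ∈ W is the orthogonal projection of f onto W. Writing g = a_0 + a_1 x + a_2 x^2, the coefficients solve the normal equations G · a = b where
  G_{ij} = <φ_i, φ_j> and b_i = <f, φ_i>, with φ_0 = 1, φ_1 = x, φ_2 = x^2.
G =
  [2, 0, 2/3]
  [0, 2/3, 0]
  [2/3, 0, 2/5],
b = (-2/3, 26/15, -2/5).
Solving gives a_0 = 0, a_1 = 13/5, a_2 = -1, so
  g(x) = -x^2 + 13*x/5.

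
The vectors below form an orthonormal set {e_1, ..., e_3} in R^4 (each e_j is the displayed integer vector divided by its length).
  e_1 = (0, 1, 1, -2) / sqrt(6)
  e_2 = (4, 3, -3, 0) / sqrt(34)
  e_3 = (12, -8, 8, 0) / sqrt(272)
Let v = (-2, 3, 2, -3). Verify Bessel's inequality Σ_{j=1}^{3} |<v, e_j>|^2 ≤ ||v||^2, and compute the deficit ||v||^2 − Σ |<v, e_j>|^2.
Σ |<v, e_j>|^2 = 74/3; ||v||^2 = 26; deficit = 4/3

Write each e_j = u_j / sqrt(<u_j, u_j>) where u_j is the displayed integer vector. Then <v, e_j> = <v, u_j> / sqrt(<u_j, u_j>), so |<v, e_j>|^2 = <v, u_j>^2 / <u_j, u_j>.
Coefficients: <v, e_1> = 11/sqrt(6), <v, e_2> = -5/sqrt(34), <v, e_3> = -32/sqrt(272).
Square and sum: Σ |<v, e_j>|^2 = 74/3.
Compute ||v||^2 = v·v = 26.
Deficit = 26 − 74/3 = 4/3 ≥ 0, confirming Bessel's inequality. (The deficit equals ||v − Σ <v,e_j> e_j||^2, the squared distance from v to span{e_j}.)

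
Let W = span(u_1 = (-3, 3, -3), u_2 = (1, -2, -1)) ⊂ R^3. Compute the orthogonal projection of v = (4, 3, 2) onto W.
proj_W(v) = (4/7, 5/7, 22/7)

Set up U = [u_1 | ... | u_2] ∈ R^(3×2). The projector onto W = col(U) is P = U (U^T U)^(-1) U^T.
Compute U^T U =
  [27, -6]
  [-6, 6],
and U^T v = (-9, -4).
Solve U^T U · c = U^T v for the coefficients: c = (-13/21, -9/7). The projection is proj_W(v) = U c.
Check: (v - proj_W(v)) · u_1 = 0  (should be 0).
Check: (v - proj_W(v)) · u_2 = 0  (should be 0).
Result: proj_W(v) = (4/7, 5/7, 22/7).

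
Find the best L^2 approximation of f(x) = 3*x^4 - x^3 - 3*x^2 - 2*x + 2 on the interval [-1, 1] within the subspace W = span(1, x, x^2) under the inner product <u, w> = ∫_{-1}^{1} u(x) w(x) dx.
g(x) = -3*x^2/7 - 13*x/5 + 61/35

The best approximation g ∈ W is the orthogonal projection of f onto W. Writing g = a_0 + a_1 x + a_2 x^2, the coefficients solve the normal equations G · a = b where
  G_{ij} = <φ_i, φ_j> and b_i = <f, φ_i>, with φ_0 = 1, φ_1 = x, φ_2 = x^2.
G =
  [2, 0, 2/3]
  [0, 2/3, 0]
  [2/3, 0, 2/5],
b = (16/5, -26/15, 104/105).
Solving gives a_0 = 61/35, a_1 = -13/5, a_2 = -3/7, so
  g(x) = -3*x^2/7 - 13*x/5 + 61/35.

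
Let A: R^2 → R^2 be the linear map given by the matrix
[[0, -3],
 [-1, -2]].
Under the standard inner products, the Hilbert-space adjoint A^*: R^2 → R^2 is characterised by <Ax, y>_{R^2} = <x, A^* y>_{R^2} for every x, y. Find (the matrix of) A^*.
A^* = A^T =
[[0, -1],
 [-3, -2]]

For real matrices with standard dot products, the defining identity <Ax, y> = <x, A^* y> gives (Ax)^T y = x^T (A^*) y, i.e. x^T A^T y = x^T (A^*) y. Since this holds for all x, y, we must have A^* = A^T. Therefore
A^* =
[[0, -1],
 [-3, -2]].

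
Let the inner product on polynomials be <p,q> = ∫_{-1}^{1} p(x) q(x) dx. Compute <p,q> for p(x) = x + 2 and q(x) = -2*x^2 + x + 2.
<p,q> = 6

Expand the product: p(x)·q(x) = -2*x^3 - 3*x^2 + 4*x + 4.
∫_{-1}^{1} of each monomial x^k gives [2/(k+1) if k even, 0 if k odd]. Integrating term-by-term (or equivalently evaluating the antiderivative F(x) = -x^4/2 - x^3 + 2*x^2 + 4*x at the endpoints):
  F(1) − F(−1) = 9/2 − (-3/2) = 6.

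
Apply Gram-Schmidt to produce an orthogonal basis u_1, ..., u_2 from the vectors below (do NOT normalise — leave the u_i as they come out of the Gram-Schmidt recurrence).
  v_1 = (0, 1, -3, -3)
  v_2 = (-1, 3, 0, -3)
Orthogonal basis:
  u_1 = (0, 1, -3, -3)
  u_2 = (-1, 45/19, 36/19, -21/19)

Apply the Gram-Schmidt recurrence
  u_1 = v_1
  u_i = v_i − Σ_{j<i} ((v_i · u_j) / (u_j · u_j)) · u_j.

Step by step this gives:
  u_1 = (0, 1, -3, -3)
  u_2 = (-1, 45/19, 36/19, -21/19)

Orthogonality check:
  u_2 · u_1 = 0 (should be 0)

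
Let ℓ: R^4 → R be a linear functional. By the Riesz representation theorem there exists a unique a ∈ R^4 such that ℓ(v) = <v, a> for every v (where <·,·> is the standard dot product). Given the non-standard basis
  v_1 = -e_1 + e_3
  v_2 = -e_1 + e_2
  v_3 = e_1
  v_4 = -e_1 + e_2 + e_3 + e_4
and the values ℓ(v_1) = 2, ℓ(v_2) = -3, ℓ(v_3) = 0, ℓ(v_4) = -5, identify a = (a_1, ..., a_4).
a = (0, -3, 2, -4)

Write a = (a_1, ..., a_4) in the standard basis. For each basis vector v_i, ℓ(v_i) = <v_i, a> is a linear equation in the a_j's. Collect the n equations into a matrix system V a = ℓ, where row i of V is v_i (expressed in the standard basis). Since V is invertible (lower-triangular with 1s on the diagonal, up to permutation), solve by back-substitution:
  V =
[[-1, 0, 1, 0],
 [-1, 1, 0, 0],
 [1, 0, 0, 0],
 [-1, 1, 1, 1]]
  V a = (2, -3, 0, -5)
Solving gives a = (0, -3, 2, -4).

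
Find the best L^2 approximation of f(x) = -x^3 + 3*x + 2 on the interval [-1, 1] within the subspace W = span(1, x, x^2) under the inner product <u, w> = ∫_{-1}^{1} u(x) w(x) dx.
g(x) = 12*x/5 + 2

The best approximation g ∈ W is the orthogonal projection of f onto W. Writing g = a_0 + a_1 x + a_2 x^2, the coefficients solve the normal equations G · a = b where
  G_{ij} = <φ_i, φ_j> and b_i = <f, φ_i>, with φ_0 = 1, φ_1 = x, φ_2 = x^2.
G =
  [2, 0, 2/3]
  [0, 2/3, 0]
  [2/3, 0, 2/5],
b = (4, 8/5, 4/3).
Solving gives a_0 = 2, a_1 = 12/5, a_2 = 0, so
  g(x) = 12*x/5 + 2.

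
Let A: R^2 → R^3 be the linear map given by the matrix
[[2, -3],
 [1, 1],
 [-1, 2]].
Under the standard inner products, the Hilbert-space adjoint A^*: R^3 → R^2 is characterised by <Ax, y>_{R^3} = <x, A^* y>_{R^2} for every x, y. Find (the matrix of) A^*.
A^* = A^T =
[[2, 1, -1],
 [-3, 1, 2]]

For real matrices with standard dot products, the defining identity <Ax, y> = <x, A^* y> gives (Ax)^T y = x^T (A^*) y, i.e. x^T A^T y = x^T (A^*) y. Since this holds for all x, y, we must have A^* = A^T. Therefore
A^* =
[[2, 1, -1],
 [-3, 1, 2]].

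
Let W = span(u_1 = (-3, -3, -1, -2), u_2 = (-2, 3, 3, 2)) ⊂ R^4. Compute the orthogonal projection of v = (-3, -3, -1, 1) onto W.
proj_W(v) = (-227/83, -162/83, -28/83, -108/83)

Set up U = [u_1 | ... | u_2] ∈ R^(4×2). The projector onto W = col(U) is P = U (U^T U)^(-1) U^T.
Compute U^T U =
  [23, -10]
  [-10, 26],
and U^T v = (17, -4).
Solve U^T U · c = U^T v for the coefficients: c = (67/83, 13/83). The projection is proj_W(v) = U c.
Check: (v - proj_W(v)) · u_1 = 0  (should be 0).
Check: (v - proj_W(v)) · u_2 = 0  (should be 0).
Result: proj_W(v) = (-227/83, -162/83, -28/83, -108/83).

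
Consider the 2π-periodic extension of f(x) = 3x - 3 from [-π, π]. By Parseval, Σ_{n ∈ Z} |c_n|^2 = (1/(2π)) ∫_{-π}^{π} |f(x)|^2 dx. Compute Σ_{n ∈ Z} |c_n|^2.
Σ |c_n|^2 = 3π^2 + 9

Expand and integrate term by term over [-π, π]:
  ∫ (3x)^2 dx = 9·(2π^3/3); ∫ 2·3·(-3)·x dx = 0 (odd integrand); ∫ (-3)^2 dx = 9·2π.
So (1/(2π)) ∫_{-π}^{π} (3x - 3)^2 dx = 9π^2/3 + 9 = 3π^2 + 9.
Parseval ⇒ Σ |c_n|^2 = 3π^2 + 9.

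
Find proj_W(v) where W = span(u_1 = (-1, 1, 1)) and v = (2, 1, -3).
proj_W(v) = (4/3, -4/3, -4/3)

Set up U = [u_1 | ... | u_1] ∈ R^(3×1). The projector onto W = col(U) is P = U (U^T U)^(-1) U^T.
Compute U^T U =
  [3],
and U^T v = (-4).
Solve U^T U · c = U^T v for the coefficients: c = (-4/3). The projection is proj_W(v) = U c.
Check: (v - proj_W(v)) · u_1 = 0  (should be 0).
Result: proj_W(v) = (4/3, -4/3, -4/3).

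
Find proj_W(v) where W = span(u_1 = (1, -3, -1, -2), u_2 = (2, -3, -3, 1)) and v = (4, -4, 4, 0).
proj_W(v) = (44/67, -156/67, -36/67, -128/67)

Set up U = [u_1 | ... | u_2] ∈ R^(4×2). The projector onto W = col(U) is P = U (U^T U)^(-1) U^T.
Compute U^T U =
  [15, 12]
  [12, 23],
and U^T v = (12, 8).
Solve U^T U · c = U^T v for the coefficients: c = (60/67, -8/67). The projection is proj_W(v) = U c.
Check: (v - proj_W(v)) · u_1 = 0  (should be 0).
Check: (v - proj_W(v)) · u_2 = 0  (should be 0).
Result: proj_W(v) = (44/67, -156/67, -36/67, -128/67).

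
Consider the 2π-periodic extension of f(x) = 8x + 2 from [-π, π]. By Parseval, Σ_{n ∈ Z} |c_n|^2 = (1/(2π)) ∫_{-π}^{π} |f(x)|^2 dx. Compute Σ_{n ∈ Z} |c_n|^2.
Σ |c_n|^2 = 64π^2/3 + 4

Expand and integrate term by term over [-π, π]:
  ∫ (8x)^2 dx = 64·(2π^3/3); ∫ 2·8·(2)·x dx = 0 (odd integrand); ∫ 2^2 dx = 4·2π.
So (1/(2π)) ∫_{-π}^{π} (8x + 2)^2 dx = 64π^2/3 + 4 = 64π^2/3 + 4.
Parseval ⇒ Σ |c_n|^2 = 64π^2/3 + 4.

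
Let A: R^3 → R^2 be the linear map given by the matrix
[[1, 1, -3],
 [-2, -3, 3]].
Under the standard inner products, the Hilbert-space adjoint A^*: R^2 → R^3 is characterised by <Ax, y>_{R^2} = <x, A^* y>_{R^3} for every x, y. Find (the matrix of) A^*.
A^* = A^T =
[[1, -2],
 [1, -3],
 [-3, 3]]

For real matrices with standard dot products, the defining identity <Ax, y> = <x, A^* y> gives (Ax)^T y = x^T (A^*) y, i.e. x^T A^T y = x^T (A^*) y. Since this holds for all x, y, we must have A^* = A^T. Therefore
A^* =
[[1, -2],
 [1, -3],
 [-3, 3]].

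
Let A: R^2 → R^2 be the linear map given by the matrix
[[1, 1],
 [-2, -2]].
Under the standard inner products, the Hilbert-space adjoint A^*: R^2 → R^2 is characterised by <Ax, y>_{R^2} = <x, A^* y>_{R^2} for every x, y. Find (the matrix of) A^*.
A^* = A^T =
[[1, -2],
 [1, -2]]

For real matrices with standard dot products, the defining identity <Ax, y> = <x, A^* y> gives (Ax)^T y = x^T (A^*) y, i.e. x^T A^T y = x^T (A^*) y. Since this holds for all x, y, we must have A^* = A^T. Therefore
A^* =
[[1, -2],
 [1, -2]].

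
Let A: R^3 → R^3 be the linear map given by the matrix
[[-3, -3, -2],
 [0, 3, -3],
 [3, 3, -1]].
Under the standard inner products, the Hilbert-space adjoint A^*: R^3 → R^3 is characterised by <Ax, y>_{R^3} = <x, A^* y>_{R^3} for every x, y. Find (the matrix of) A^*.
A^* = A^T =
[[-3, 0, 3],
 [-3, 3, 3],
 [-2, -3, -1]]

For real matrices with standard dot products, the defining identity <Ax, y> = <x, A^* y> gives (Ax)^T y = x^T (A^*) y, i.e. x^T A^T y = x^T (A^*) y. Since this holds for all x, y, we must have A^* = A^T. Therefore
A^* =
[[-3, 0, 3],
 [-3, 3, 3],
 [-2, -3, -1]].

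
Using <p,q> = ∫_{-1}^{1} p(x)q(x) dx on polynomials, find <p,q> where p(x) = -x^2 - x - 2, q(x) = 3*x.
<p,q> = -2

Expand the product: p(x)·q(x) = -3*x^3 - 3*x^2 - 6*x.
∫_{-1}^{1} of each monomial x^k gives [2/(k+1) if k even, 0 if k odd]. Integrating term-by-term (or equivalently evaluating the antiderivative F(x) = -3*x^4/4 - x^3 - 3*x^2 at the endpoints):
  F(1) − F(−1) = -19/4 − (-11/4) = -2.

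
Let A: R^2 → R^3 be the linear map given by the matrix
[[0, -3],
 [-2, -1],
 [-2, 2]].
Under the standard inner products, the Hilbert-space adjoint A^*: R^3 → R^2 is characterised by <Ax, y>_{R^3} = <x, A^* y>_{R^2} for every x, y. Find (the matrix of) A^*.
A^* = A^T =
[[0, -2, -2],
 [-3, -1, 2]]

For real matrices with standard dot products, the defining identity <Ax, y> = <x, A^* y> gives (Ax)^T y = x^T (A^*) y, i.e. x^T A^T y = x^T (A^*) y. Since this holds for all x, y, we must have A^* = A^T. Therefore
A^* =
[[0, -2, -2],
 [-3, -1, 2]].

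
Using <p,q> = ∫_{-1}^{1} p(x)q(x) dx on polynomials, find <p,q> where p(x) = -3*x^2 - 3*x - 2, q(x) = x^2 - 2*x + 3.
<p,q> = -248/15

Expand the product: p(x)·q(x) = -3*x^4 + 3*x^3 - 5*x^2 - 5*x - 6.
∫_{-1}^{1} of each monomial x^k gives [2/(k+1) if k even, 0 if k odd]. Integrating term-by-term (or equivalently evaluating the antiderivative F(x) = -3*x^5/5 + 3*x^4/4 - 5*x^3/3 - 5*x^2/2 - 6*x at the endpoints):
  F(1) − F(−1) = -601/60 − (391/60) = -248/15.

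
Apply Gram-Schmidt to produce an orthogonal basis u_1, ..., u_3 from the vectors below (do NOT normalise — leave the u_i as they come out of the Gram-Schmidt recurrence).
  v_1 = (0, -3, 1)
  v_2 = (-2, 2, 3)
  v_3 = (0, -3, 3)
Orthogonal basis:
  u_1 = (0, -3, 1)
  u_2 = (-2, 11/10, 33/10)
  u_3 = (132/161, 24/161, 72/161)

Apply the Gram-Schmidt recurrence
  u_1 = v_1
  u_i = v_i − Σ_{j<i} ((v_i · u_j) / (u_j · u_j)) · u_j.

Step by step this gives:
  u_1 = (0, -3, 1)
  u_2 = (-2, 11/10, 33/10)
  u_3 = (132/161, 24/161, 72/161)

Orthogonality check:
  u_2 · u_1 = 0 (should be 0)
  u_3 · u_1 = 0 (should be 0)
  u_3 · u_2 = 0 (should be 0)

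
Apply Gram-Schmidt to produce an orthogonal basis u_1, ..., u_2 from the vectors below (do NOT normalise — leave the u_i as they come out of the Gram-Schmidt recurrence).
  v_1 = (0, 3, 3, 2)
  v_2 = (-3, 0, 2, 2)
Orthogonal basis:
  u_1 = (0, 3, 3, 2)
  u_2 = (-3, -15/11, 7/11, 12/11)

Apply the Gram-Schmidt recurrence
  u_1 = v_1
  u_i = v_i − Σ_{j<i} ((v_i · u_j) / (u_j · u_j)) · u_j.

Step by step this gives:
  u_1 = (0, 3, 3, 2)
  u_2 = (-3, -15/11, 7/11, 12/11)

Orthogonality check:
  u_2 · u_1 = 0 (should be 0)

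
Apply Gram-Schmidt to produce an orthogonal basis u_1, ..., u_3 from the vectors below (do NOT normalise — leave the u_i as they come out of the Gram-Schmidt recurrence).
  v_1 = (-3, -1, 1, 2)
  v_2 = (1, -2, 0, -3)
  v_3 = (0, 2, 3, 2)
Orthogonal basis:
  u_1 = (-3, -1, 1, 2)
  u_2 = (-2/5, -37/15, 7/15, -31/15)
  u_3 = (5/7, 4/7, 3, -1/7)

Apply the Gram-Schmidt recurrence
  u_1 = v_1
  u_i = v_i − Σ_{j<i} ((v_i · u_j) / (u_j · u_j)) · u_j.

Step by step this gives:
  u_1 = (-3, -1, 1, 2)
  u_2 = (-2/5, -37/15, 7/15, -31/15)
  u_3 = (5/7, 4/7, 3, -1/7)

Orthogonality check:
  u_2 · u_1 = 0 (should be 0)
  u_3 · u_1 = 0 (should be 0)
  u_3 · u_2 = 0 (should be 0)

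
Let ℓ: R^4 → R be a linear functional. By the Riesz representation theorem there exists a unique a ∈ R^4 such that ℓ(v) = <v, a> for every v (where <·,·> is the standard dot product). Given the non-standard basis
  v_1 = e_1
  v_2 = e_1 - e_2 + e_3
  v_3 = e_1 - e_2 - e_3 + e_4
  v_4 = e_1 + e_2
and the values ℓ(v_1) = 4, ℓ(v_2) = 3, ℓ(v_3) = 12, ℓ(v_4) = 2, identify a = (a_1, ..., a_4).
a = (4, -2, -3, 3)

Write a = (a_1, ..., a_4) in the standard basis. For each basis vector v_i, ℓ(v_i) = <v_i, a> is a linear equation in the a_j's. Collect the n equations into a matrix system V a = ℓ, where row i of V is v_i (expressed in the standard basis). Since V is invertible (lower-triangular with 1s on the diagonal, up to permutation), solve by back-substitution:
  V =
[[1, 0, 0, 0],
 [1, -1, 1, 0],
 [1, -1, -1, 1],
 [1, 1, 0, 0]]
  V a = (4, 3, 12, 2)
Solving gives a = (4, -2, -3, 3).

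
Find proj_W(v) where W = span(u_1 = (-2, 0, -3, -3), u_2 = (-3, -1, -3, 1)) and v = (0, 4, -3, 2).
proj_W(v) = (-153/148, -59/148, -141/148, 95/148)

Set up U = [u_1 | ... | u_2] ∈ R^(4×2). The projector onto W = col(U) is P = U (U^T U)^(-1) U^T.
Compute U^T U =
  [22, 12]
  [12, 20],
and U^T v = (3, 7).
Solve U^T U · c = U^T v for the coefficients: c = (-3/37, 59/148). The projection is proj_W(v) = U c.
Check: (v - proj_W(v)) · u_1 = 0  (should be 0).
Check: (v - proj_W(v)) · u_2 = 0  (should be 0).
Result: proj_W(v) = (-153/148, -59/148, -141/148, 95/148).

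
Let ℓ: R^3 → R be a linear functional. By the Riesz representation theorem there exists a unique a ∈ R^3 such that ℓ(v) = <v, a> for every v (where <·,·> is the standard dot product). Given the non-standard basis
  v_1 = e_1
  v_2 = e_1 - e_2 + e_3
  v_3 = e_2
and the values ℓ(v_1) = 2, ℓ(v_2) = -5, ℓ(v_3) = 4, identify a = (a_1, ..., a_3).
a = (2, 4, -3)

Write a = (a_1, ..., a_3) in the standard basis. For each basis vector v_i, ℓ(v_i) = <v_i, a> is a linear equation in the a_j's. Collect the n equations into a matrix system V a = ℓ, where row i of V is v_i (expressed in the standard basis). Since V is invertible (lower-triangular with 1s on the diagonal, up to permutation), solve by back-substitution:
  V =
[[1, 0, 0],
 [1, -1, 1],
 [0, 1, 0]]
  V a = (2, -5, 4)
Solving gives a = (2, 4, -3).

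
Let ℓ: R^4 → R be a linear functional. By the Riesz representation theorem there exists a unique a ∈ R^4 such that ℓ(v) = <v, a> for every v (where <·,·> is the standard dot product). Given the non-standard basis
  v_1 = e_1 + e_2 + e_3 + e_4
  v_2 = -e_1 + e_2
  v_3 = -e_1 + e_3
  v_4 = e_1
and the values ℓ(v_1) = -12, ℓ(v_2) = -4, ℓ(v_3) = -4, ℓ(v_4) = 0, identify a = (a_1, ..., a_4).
a = (0, -4, -4, -4)

Write a = (a_1, ..., a_4) in the standard basis. For each basis vector v_i, ℓ(v_i) = <v_i, a> is a linear equation in the a_j's. Collect the n equations into a matrix system V a = ℓ, where row i of V is v_i (expressed in the standard basis). Since V is invertible (lower-triangular with 1s on the diagonal, up to permutation), solve by back-substitution:
  V =
[[1, 1, 1, 1],
 [-1, 1, 0, 0],
 [-1, 0, 1, 0],
 [1, 0, 0, 0]]
  V a = (-12, -4, -4, 0)
Solving gives a = (0, -4, -4, -4).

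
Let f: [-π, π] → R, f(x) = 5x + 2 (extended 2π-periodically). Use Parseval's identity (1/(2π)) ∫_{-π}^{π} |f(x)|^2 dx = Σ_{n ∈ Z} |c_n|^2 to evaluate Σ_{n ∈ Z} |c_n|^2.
Σ |c_n|^2 = 25π^2/3 + 4

Expand and integrate term by term over [-π, π]:
  ∫ (5x)^2 dx = 25·(2π^3/3); ∫ 2·5·(2)·x dx = 0 (odd integrand); ∫ 2^2 dx = 4·2π.
So (1/(2π)) ∫_{-π}^{π} (5x + 2)^2 dx = 25π^2/3 + 4 = 25π^2/3 + 4.
Parseval ⇒ Σ |c_n|^2 = 25π^2/3 + 4.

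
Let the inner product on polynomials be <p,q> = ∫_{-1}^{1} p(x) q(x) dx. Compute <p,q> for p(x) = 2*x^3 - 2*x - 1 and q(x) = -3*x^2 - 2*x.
<p,q> = 46/15

Expand the product: p(x)·q(x) = -6*x^5 - 4*x^4 + 6*x^3 + 7*x^2 + 2*x.
∫_{-1}^{1} of each monomial x^k gives [2/(k+1) if k even, 0 if k odd]. Integrating term-by-term (or equivalently evaluating the antiderivative F(x) = -x^6 - 4*x^5/5 + 3*x^4/2 + 7*x^3/3 + x^2 at the endpoints):
  F(1) − F(−1) = 91/30 − (-1/30) = 46/15.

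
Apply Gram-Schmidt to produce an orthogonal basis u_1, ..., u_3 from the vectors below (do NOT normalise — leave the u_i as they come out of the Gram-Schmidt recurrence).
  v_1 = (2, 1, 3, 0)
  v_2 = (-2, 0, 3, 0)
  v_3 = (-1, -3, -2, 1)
Orthogonal basis:
  u_1 = (2, 1, 3, 0)
  u_2 = (-19/7, -5/14, 27/14, 0)
  u_3 = (87/157, -348/157, 58/157, 1)

Apply the Gram-Schmidt recurrence
  u_1 = v_1
  u_i = v_i − Σ_{j<i} ((v_i · u_j) / (u_j · u_j)) · u_j.

Step by step this gives:
  u_1 = (2, 1, 3, 0)
  u_2 = (-19/7, -5/14, 27/14, 0)
  u_3 = (87/157, -348/157, 58/157, 1)

Orthogonality check:
  u_2 · u_1 = 0 (should be 0)
  u_3 · u_1 = 0 (should be 0)
  u_3 · u_2 = 0 (should be 0)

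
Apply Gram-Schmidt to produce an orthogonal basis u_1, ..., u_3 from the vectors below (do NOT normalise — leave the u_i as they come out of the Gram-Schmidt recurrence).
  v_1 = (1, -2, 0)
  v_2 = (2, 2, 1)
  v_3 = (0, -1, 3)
Orthogonal basis:
  u_1 = (1, -2, 0)
  u_2 = (12/5, 6/5, 1)
  u_3 = (-38/41, -19/41, 114/41)

Apply the Gram-Schmidt recurrence
  u_1 = v_1
  u_i = v_i − Σ_{j<i} ((v_i · u_j) / (u_j · u_j)) · u_j.

Step by step this gives:
  u_1 = (1, -2, 0)
  u_2 = (12/5, 6/5, 1)
  u_3 = (-38/41, -19/41, 114/41)

Orthogonality check:
  u_2 · u_1 = 0 (should be 0)
  u_3 · u_1 = 0 (should be 0)
  u_3 · u_2 = 0 (should be 0)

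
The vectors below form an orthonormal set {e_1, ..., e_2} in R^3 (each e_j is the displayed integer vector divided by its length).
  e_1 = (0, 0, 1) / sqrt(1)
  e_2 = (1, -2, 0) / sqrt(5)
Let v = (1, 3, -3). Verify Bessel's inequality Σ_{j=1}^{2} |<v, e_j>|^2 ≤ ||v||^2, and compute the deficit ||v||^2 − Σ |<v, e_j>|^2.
Σ |<v, e_j>|^2 = 14; ||v||^2 = 19; deficit = 5

Write each e_j = u_j / sqrt(<u_j, u_j>) where u_j is the displayed integer vector. Then <v, e_j> = <v, u_j> / sqrt(<u_j, u_j>), so |<v, e_j>|^2 = <v, u_j>^2 / <u_j, u_j>.
Coefficients: <v, e_1> = -3/sqrt(1), <v, e_2> = -5/sqrt(5).
Square and sum: Σ |<v, e_j>|^2 = 14.
Compute ||v||^2 = v·v = 19.
Deficit = 19 − 14 = 5 ≥ 0, confirming Bessel's inequality. (The deficit equals ||v − Σ <v,e_j> e_j||^2, the squared distance from v to span{e_j}.)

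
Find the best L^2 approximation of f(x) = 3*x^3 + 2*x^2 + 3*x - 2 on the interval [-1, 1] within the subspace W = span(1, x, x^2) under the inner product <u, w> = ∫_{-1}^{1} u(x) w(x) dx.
g(x) = 2*x^2 + 24*x/5 - 2

The best approximation g ∈ W is the orthogonal projection of f onto W. Writing g = a_0 + a_1 x + a_2 x^2, the coefficients solve the normal equations G · a = b where
  G_{ij} = <φ_i, φ_j> and b_i = <f, φ_i>, with φ_0 = 1, φ_1 = x, φ_2 = x^2.
G =
  [2, 0, 2/3]
  [0, 2/3, 0]
  [2/3, 0, 2/5],
b = (-8/3, 16/5, -8/15).
Solving gives a_0 = -2, a_1 = 24/5, a_2 = 2, so
  g(x) = 2*x^2 + 24*x/5 - 2.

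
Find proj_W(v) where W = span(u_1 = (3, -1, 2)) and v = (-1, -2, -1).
proj_W(v) = (-9/14, 3/14, -3/7)

Set up U = [u_1 | ... | u_1] ∈ R^(3×1). The projector onto W = col(U) is P = U (U^T U)^(-1) U^T.
Compute U^T U =
  [14],
and U^T v = (-3).
Solve U^T U · c = U^T v for the coefficients: c = (-3/14). The projection is proj_W(v) = U c.
Check: (v - proj_W(v)) · u_1 = 0  (should be 0).
Result: proj_W(v) = (-9/14, 3/14, -3/7).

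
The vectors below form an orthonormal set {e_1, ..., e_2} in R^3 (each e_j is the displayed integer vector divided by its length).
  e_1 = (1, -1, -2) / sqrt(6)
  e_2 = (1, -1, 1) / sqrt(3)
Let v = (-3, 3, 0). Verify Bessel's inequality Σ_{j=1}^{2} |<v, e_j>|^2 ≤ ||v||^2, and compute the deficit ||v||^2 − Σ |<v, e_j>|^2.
Σ |<v, e_j>|^2 = 18; ||v||^2 = 18; deficit = 0

Write each e_j = u_j / sqrt(<u_j, u_j>) where u_j is the displayed integer vector. Then <v, e_j> = <v, u_j> / sqrt(<u_j, u_j>), so |<v, e_j>|^2 = <v, u_j>^2 / <u_j, u_j>.
Coefficients: <v, e_1> = -6/sqrt(6), <v, e_2> = -6/sqrt(3).
Square and sum: Σ |<v, e_j>|^2 = 18.
Compute ||v||^2 = v·v = 18.
Deficit = 18 − 18 = 0 ≥ 0, confirming Bessel's inequality. (The deficit equals ||v − Σ <v,e_j> e_j||^2, the squared distance from v to span{e_j}.)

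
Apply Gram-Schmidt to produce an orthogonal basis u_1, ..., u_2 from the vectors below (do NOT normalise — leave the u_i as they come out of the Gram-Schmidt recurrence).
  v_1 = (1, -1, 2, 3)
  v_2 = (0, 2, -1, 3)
Orthogonal basis:
  u_1 = (1, -1, 2, 3)
  u_2 = (-1/3, 7/3, -5/3, 2)

Apply the Gram-Schmidt recurrence
  u_1 = v_1
  u_i = v_i − Σ_{j<i} ((v_i · u_j) / (u_j · u_j)) · u_j.

Step by step this gives:
  u_1 = (1, -1, 2, 3)
  u_2 = (-1/3, 7/3, -5/3, 2)

Orthogonality check:
  u_2 · u_1 = 0 (should be 0)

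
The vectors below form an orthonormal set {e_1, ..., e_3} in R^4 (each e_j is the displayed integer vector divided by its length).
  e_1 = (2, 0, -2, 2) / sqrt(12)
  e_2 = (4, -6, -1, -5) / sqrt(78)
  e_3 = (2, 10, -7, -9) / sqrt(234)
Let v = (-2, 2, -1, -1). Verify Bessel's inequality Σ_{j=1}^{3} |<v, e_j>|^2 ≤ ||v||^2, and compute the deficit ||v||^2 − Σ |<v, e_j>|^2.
Σ |<v, e_j>|^2 = 74/9; ||v||^2 = 10; deficit = 16/9

Write each e_j = u_j / sqrt(<u_j, u_j>) where u_j is the displayed integer vector. Then <v, e_j> = <v, u_j> / sqrt(<u_j, u_j>), so |<v, e_j>|^2 = <v, u_j>^2 / <u_j, u_j>.
Coefficients: <v, e_1> = -4/sqrt(12), <v, e_2> = -14/sqrt(78), <v, e_3> = 32/sqrt(234).
Square and sum: Σ |<v, e_j>|^2 = 74/9.
Compute ||v||^2 = v·v = 10.
Deficit = 10 − 74/9 = 16/9 ≥ 0, confirming Bessel's inequality. (The deficit equals ||v − Σ <v,e_j> e_j||^2, the squared distance from v to span{e_j}.)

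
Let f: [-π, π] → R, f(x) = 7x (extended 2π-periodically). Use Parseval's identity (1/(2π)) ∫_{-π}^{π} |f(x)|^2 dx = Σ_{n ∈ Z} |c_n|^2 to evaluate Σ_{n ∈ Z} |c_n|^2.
Σ |c_n|^2 = 49π^2/3

Expand and integrate term by term over [-π, π]:
  ∫ (7x)^2 dx = 49·(2π^3/3); ∫ 2·7·(0)·x dx = 0 (odd integrand); ∫ 0^2 dx = 0·2π.
So (1/(2π)) ∫_{-π}^{π} (7x)^2 dx = 49π^2/3 + 0 = 49π^2/3.
Parseval ⇒ Σ |c_n|^2 = 49π^2/3.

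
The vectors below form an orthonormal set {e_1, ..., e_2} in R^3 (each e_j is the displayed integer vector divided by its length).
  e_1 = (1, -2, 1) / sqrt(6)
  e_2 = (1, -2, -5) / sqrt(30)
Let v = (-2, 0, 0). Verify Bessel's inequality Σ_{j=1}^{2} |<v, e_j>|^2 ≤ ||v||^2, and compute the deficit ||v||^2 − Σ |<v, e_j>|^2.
Σ |<v, e_j>|^2 = 4/5; ||v||^2 = 4; deficit = 16/5

Write each e_j = u_j / sqrt(<u_j, u_j>) where u_j is the displayed integer vector. Then <v, e_j> = <v, u_j> / sqrt(<u_j, u_j>), so |<v, e_j>|^2 = <v, u_j>^2 / <u_j, u_j>.
Coefficients: <v, e_1> = -2/sqrt(6), <v, e_2> = -2/sqrt(30).
Square and sum: Σ |<v, e_j>|^2 = 4/5.
Compute ||v||^2 = v·v = 4.
Deficit = 4 − 4/5 = 16/5 ≥ 0, confirming Bessel's inequality. (The deficit equals ||v − Σ <v,e_j> e_j||^2, the squared distance from v to span{e_j}.)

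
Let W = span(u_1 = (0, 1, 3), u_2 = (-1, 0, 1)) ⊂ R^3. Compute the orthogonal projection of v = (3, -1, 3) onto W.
proj_W(v) = (24/11, 16/11, 24/11)

Set up U = [u_1 | ... | u_2] ∈ R^(3×2). The projector onto W = col(U) is P = U (U^T U)^(-1) U^T.
Compute U^T U =
  [10, 3]
  [3, 2],
and U^T v = (8, 0).
Solve U^T U · c = U^T v for the coefficients: c = (16/11, -24/11). The projection is proj_W(v) = U c.
Check: (v - proj_W(v)) · u_1 = 0  (should be 0).
Check: (v - proj_W(v)) · u_2 = 0  (should be 0).
Result: proj_W(v) = (24/11, 16/11, 24/11).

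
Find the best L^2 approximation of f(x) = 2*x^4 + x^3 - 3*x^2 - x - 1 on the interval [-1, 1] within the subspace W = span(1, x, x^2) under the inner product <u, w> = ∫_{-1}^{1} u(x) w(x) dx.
g(x) = -9*x^2/7 - 2*x/5 - 41/35

The best approximation g ∈ W is the orthogonal projection of f onto W. Writing g = a_0 + a_1 x + a_2 x^2, the coefficients solve the normal equations G · a = b where
  G_{ij} = <φ_i, φ_j> and b_i = <f, φ_i>, with φ_0 = 1, φ_1 = x, φ_2 = x^2.
G =
  [2, 0, 2/3]
  [0, 2/3, 0]
  [2/3, 0, 2/5],
b = (-16/5, -4/15, -136/105).
Solving gives a_0 = -41/35, a_1 = -2/5, a_2 = -9/7, so
  g(x) = -9*x^2/7 - 2*x/5 - 41/35.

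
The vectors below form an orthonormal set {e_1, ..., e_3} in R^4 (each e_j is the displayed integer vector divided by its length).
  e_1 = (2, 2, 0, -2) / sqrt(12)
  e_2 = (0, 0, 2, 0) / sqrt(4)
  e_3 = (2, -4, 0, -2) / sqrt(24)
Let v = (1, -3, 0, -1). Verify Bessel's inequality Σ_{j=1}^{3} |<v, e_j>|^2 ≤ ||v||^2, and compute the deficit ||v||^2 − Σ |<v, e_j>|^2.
Σ |<v, e_j>|^2 = 11; ||v||^2 = 11; deficit = 0

Write each e_j = u_j / sqrt(<u_j, u_j>) where u_j is the displayed integer vector. Then <v, e_j> = <v, u_j> / sqrt(<u_j, u_j>), so |<v, e_j>|^2 = <v, u_j>^2 / <u_j, u_j>.
Coefficients: <v, e_1> = -2/sqrt(12), <v, e_2> = 0/sqrt(4), <v, e_3> = 16/sqrt(24).
Square and sum: Σ |<v, e_j>|^2 = 11.
Compute ||v||^2 = v·v = 11.
Deficit = 11 − 11 = 0 ≥ 0, confirming Bessel's inequality. (The deficit equals ||v − Σ <v,e_j> e_j||^2, the squared distance from v to span{e_j}.)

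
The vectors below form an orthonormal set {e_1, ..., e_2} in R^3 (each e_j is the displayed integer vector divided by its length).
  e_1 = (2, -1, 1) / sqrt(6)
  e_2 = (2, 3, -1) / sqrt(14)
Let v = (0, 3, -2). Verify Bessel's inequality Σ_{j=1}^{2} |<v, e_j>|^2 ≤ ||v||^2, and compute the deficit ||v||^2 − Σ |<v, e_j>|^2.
Σ |<v, e_j>|^2 = 269/21; ||v||^2 = 13; deficit = 4/21

Write each e_j = u_j / sqrt(<u_j, u_j>) where u_j is the displayed integer vector. Then <v, e_j> = <v, u_j> / sqrt(<u_j, u_j>), so |<v, e_j>|^2 = <v, u_j>^2 / <u_j, u_j>.
Coefficients: <v, e_1> = -5/sqrt(6), <v, e_2> = 11/sqrt(14).
Square and sum: Σ |<v, e_j>|^2 = 269/21.
Compute ||v||^2 = v·v = 13.
Deficit = 13 − 269/21 = 4/21 ≥ 0, confirming Bessel's inequality. (The deficit equals ||v − Σ <v,e_j> e_j||^2, the squared distance from v to span{e_j}.)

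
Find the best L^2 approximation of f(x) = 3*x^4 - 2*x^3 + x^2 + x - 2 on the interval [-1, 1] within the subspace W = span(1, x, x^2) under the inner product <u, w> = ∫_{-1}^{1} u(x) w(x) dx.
g(x) = 25*x^2/7 - x/5 - 79/35

The best approximation g ∈ W is the orthogonal projection of f onto W. Writing g = a_0 + a_1 x + a_2 x^2, the coefficients solve the normal equations G · a = b where
  G_{ij} = <φ_i, φ_j> and b_i = <f, φ_i>, with φ_0 = 1, φ_1 = x, φ_2 = x^2.
G =
  [2, 0, 2/3]
  [0, 2/3, 0]
  [2/3, 0, 2/5],
b = (-32/15, -2/15, -8/105).
Solving gives a_0 = -79/35, a_1 = -1/5, a_2 = 25/7, so
  g(x) = 25*x^2/7 - x/5 - 79/35.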